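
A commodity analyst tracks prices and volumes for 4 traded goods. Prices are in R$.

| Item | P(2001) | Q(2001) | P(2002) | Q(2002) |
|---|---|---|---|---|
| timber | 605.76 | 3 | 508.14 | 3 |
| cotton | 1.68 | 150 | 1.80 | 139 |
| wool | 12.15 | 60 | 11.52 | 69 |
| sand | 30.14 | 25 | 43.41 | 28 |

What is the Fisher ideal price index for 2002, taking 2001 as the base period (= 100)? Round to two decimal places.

100.96

Laspeyres component (base-period weights):
ΣP(2002)Q(2001) = 508.14×3 + 1.80×150 + 11.52×60 + 43.41×25 = 1524.42 + 270 + 691.2 + 1085.25 = 3570.87
ΣP(2001)Q(2001) = 605.76×3 + 1.68×150 + 12.15×60 + 30.14×25 = 1817.28 + 252 + 729 + 753.5 = 3551.78
L = 3570.87 / 3551.78 × 100 = 100.5375
Paasche component (current-period weights):
ΣP(2002)Q(2002) = 508.14×3 + 1.80×139 + 11.52×69 + 43.41×28 = 1524.42 + 250.2 + 794.88 + 1215.48 = 3784.98
ΣP(2001)Q(2002) = 605.76×3 + 1.68×139 + 12.15×69 + 30.14×28 = 1817.28 + 233.52 + 838.35 + 843.92 = 3733.07
P = 3784.98 / 3733.07 × 100 = 101.3905
Fisher = √(L × P) = √(100.5375 × 101.3905) = 100.9631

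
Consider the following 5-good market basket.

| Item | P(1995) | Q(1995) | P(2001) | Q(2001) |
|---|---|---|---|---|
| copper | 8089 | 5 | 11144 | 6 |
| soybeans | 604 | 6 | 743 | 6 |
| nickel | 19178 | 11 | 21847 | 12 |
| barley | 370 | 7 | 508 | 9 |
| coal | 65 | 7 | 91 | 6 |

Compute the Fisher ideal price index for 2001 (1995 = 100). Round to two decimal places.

Laspeyres component (base-period weights):
ΣP(2001)Q(1995) = 11144×5 + 743×6 + 21847×11 + 508×7 + 91×7 = 55720 + 4458 + 240317 + 3556 + 637 = 304688
ΣP(1995)Q(1995) = 8089×5 + 604×6 + 19178×11 + 370×7 + 65×7 = 40445 + 3624 + 210958 + 2590 + 455 = 258072
L = 304688 / 258072 × 100 = 118.0632
Paasche component (current-period weights):
ΣP(2001)Q(2001) = 11144×6 + 743×6 + 21847×12 + 508×9 + 91×6 = 66864 + 4458 + 262164 + 4572 + 546 = 338604
ΣP(1995)Q(2001) = 8089×6 + 604×6 + 19178×12 + 370×9 + 65×6 = 48534 + 3624 + 230136 + 3330 + 390 = 286014
P = 338604 / 286014 × 100 = 118.3872
Fisher = √(L × P) = √(118.0632 × 118.3872) = 118.2251

118.23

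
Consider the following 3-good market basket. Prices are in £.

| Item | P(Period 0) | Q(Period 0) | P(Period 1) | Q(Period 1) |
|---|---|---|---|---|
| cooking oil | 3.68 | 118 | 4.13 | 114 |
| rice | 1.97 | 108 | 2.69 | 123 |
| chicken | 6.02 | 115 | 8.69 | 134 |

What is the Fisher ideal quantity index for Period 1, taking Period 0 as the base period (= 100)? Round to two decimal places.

Laspeyres component (base-period weights):
ΣP(Period 0)Q(Period 1) = 3.68×114 + 1.97×123 + 6.02×134 = 419.52 + 242.31 + 806.68 = 1468.51
ΣP(Period 0)Q(Period 0) = 3.68×118 + 1.97×108 + 6.02×115 = 434.24 + 212.76 + 692.3 = 1339.3
L = 1468.51 / 1339.3 × 100 = 109.6476
Paasche component (current-period weights):
ΣP(Period 1)Q(Period 1) = 4.13×114 + 2.69×123 + 8.69×134 = 470.82 + 330.87 + 1164.46 = 1966.15
ΣP(Period 1)Q(Period 0) = 4.13×118 + 2.69×108 + 8.69×115 = 487.34 + 290.52 + 999.35 = 1777.21
P = 1966.15 / 1777.21 × 100 = 110.6313
Fisher = √(L × P) = √(109.6476 × 110.6313) = 110.1383

110.14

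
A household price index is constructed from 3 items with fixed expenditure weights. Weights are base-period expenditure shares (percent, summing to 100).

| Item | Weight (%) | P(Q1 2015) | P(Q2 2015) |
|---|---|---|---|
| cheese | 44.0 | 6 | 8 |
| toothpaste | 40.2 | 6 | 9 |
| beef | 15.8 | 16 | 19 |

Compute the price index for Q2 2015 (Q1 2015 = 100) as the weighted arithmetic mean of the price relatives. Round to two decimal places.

cheese: 44.0 × (8/6) = 44.0 × 1.333333 = 58.6667
toothpaste: 40.2 × (9/6) = 40.2 × 1.500000 = 60.3000
beef: 15.8 × (19/16) = 15.8 × 1.187500 = 18.7625
Index = Σ wᵢ·(p₁ᵢ/p₀ᵢ) = 58.6667 + 60.3000 + 18.7625 = 137.7292

137.73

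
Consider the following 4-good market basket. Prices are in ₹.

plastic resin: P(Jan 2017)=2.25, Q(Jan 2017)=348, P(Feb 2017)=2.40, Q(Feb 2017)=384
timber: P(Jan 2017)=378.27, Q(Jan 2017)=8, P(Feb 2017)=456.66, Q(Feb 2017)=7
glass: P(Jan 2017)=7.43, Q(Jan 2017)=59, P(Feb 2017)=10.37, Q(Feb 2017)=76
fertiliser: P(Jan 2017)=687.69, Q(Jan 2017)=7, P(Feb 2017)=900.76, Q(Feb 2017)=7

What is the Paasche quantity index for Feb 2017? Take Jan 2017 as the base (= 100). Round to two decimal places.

98.30

Paasche quantity index uses current-period prices as weights.
ΣP(Feb 2017)·Q(Feb 2017) = 2.40×384 + 456.66×7 + 10.37×76 + 900.76×7 = 921.6 + 3196.62 + 788.12 + 6305.32 = 11211.66
ΣP(Feb 2017)·Q(Jan 2017) = 2.40×348 + 456.66×8 + 10.37×59 + 900.76×7 = 835.2 + 3653.28 + 611.83 + 6305.32 = 11405.63
Index = 11211.66 / 11405.63 × 100 = 98.2993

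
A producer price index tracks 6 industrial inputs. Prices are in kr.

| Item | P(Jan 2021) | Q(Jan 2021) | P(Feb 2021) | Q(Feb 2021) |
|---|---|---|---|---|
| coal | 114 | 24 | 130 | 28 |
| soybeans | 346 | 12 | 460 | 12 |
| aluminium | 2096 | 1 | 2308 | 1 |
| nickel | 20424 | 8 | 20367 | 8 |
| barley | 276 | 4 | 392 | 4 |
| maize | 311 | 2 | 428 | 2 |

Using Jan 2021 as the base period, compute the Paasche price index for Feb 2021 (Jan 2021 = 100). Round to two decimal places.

Paasche price index uses current-period quantities as weights.
ΣP(Feb 2021)·Q(Feb 2021) = 130×28 + 460×12 + 2308×1 + 20367×8 + 392×4 + 428×2 = 3640 + 5520 + 2308 + 162936 + 1568 + 856 = 176828
ΣP(Jan 2021)·Q(Feb 2021) = 114×28 + 346×12 + 2096×1 + 20424×8 + 276×4 + 311×2 = 3192 + 4152 + 2096 + 163392 + 1104 + 622 = 174558
Index = 176828 / 174558 × 100 = 101.3004

101.30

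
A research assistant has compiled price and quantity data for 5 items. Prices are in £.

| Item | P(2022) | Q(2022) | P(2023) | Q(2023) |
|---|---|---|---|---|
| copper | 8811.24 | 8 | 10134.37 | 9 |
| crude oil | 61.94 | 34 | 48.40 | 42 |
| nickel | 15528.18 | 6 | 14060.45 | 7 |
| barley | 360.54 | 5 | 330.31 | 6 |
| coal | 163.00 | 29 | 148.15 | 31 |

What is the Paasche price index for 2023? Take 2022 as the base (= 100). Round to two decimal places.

100.21

Paasche price index uses current-period quantities as weights.
ΣP(2023)·Q(2023) = 10134.37×9 + 48.40×42 + 14060.45×7 + 330.31×6 + 148.15×31 = 91209.33 + 2032.8 + 98423.15 + 1981.86 + 4592.65 = 198239.79
ΣP(2022)·Q(2023) = 8811.24×9 + 61.94×42 + 15528.18×7 + 360.54×6 + 163.00×31 = 79301.16 + 2601.48 + 108697.26 + 2163.24 + 5053 = 197816.14
Index = 198239.79 / 197816.14 × 100 = 100.2142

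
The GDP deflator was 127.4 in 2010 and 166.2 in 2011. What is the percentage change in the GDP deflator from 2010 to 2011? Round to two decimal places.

Change = (166.2 − 127.4) / 127.4 × 100
       = 38.8 / 127.4 × 100 = 30.4553%

30.46%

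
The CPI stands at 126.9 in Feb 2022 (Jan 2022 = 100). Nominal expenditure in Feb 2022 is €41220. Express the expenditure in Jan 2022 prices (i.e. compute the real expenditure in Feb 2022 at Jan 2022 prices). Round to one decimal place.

Real = Nominal ÷ (Index/100) = 41220 ÷ (126.9/100)
     = 41220 ÷ 1.269 = 32482.2695

32482.3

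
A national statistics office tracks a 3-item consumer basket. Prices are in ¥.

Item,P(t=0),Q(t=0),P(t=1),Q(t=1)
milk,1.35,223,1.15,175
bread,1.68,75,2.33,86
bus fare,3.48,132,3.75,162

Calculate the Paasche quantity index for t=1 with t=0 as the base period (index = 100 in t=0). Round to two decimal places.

Paasche quantity index uses current-period prices as weights.
ΣP(t=1)·Q(t=1) = 1.15×175 + 2.33×86 + 3.75×162 = 201.25 + 200.38 + 607.5 = 1009.13
ΣP(t=1)·Q(t=0) = 1.15×223 + 2.33×75 + 3.75×132 = 256.45 + 174.75 + 495 = 926.2
Index = 1009.13 / 926.2 × 100 = 108.9538

108.95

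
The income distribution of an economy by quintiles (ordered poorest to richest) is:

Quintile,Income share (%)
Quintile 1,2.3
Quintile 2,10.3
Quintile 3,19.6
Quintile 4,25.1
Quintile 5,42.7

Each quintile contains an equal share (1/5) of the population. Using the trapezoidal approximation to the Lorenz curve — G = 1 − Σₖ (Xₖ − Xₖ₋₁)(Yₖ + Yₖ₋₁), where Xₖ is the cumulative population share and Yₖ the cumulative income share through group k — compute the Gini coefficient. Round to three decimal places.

0.382

Cumulative income shares Yₖ: 0.0230, 0.1260, 0.3220, 0.5730, 1.0000
Σ (Xₖ−Xₖ₋₁)(Yₖ+Yₖ₋₁) = (1/5)(0.0230+0.0000) + (1/5)(0.1260+0.0230) + (1/5)(0.3220+0.1260) + (1/5)(0.5730+0.3220) + (1/5)(1.0000+0.5730)
  = 0.0046 + 0.0298 + 0.0896 + 0.1790 + 0.3146 = 0.6176
G = 1 − 0.6176 = 0.3824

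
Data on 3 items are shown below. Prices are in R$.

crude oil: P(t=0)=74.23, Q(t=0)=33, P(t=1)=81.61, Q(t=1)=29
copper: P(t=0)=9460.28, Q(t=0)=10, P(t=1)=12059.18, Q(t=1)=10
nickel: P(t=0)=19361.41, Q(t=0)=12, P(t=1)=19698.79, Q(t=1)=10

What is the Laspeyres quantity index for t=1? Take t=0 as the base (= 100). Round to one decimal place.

Laspeyres quantity index uses base-period prices as weights.
ΣP(t=0)·Q(t=1) = 74.23×29 + 9460.28×10 + 19361.41×10 = 2152.67 + 94602.8 + 193614.1 = 290369.57
ΣP(t=0)·Q(t=0) = 74.23×33 + 9460.28×10 + 19361.41×12 = 2449.59 + 94602.8 + 232336.92 = 329389.31
Index = 290369.57 / 329389.31 × 100 = 88.1539

88.2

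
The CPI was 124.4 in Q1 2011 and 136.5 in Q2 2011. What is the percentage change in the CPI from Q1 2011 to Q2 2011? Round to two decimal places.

9.73%

Change = (136.5 − 124.4) / 124.4 × 100
       = 12.1 / 124.4 × 100 = 9.7267%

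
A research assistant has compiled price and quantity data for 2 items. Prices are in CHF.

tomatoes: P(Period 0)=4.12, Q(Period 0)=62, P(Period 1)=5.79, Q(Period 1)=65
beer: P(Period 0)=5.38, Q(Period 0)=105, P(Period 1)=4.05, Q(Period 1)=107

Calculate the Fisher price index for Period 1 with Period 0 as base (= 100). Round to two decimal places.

Laspeyres component (base-period weights):
ΣP(Period 1)Q(Period 0) = 5.79×62 + 4.05×105 = 358.98 + 425.25 = 784.23
ΣP(Period 0)Q(Period 0) = 4.12×62 + 5.38×105 = 255.44 + 564.9 = 820.34
L = 784.23 / 820.34 × 100 = 95.5982
Paasche component (current-period weights):
ΣP(Period 1)Q(Period 1) = 5.79×65 + 4.05×107 = 376.35 + 433.35 = 809.7
ΣP(Period 0)Q(Period 1) = 4.12×65 + 5.38×107 = 267.8 + 575.66 = 843.46
P = 809.7 / 843.46 × 100 = 95.9974
Fisher = √(L × P) = √(95.5982 × 95.9974) = 95.7976

95.80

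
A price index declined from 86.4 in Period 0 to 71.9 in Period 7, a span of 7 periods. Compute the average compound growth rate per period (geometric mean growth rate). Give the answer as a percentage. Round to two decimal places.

Growth factor = (71.9/86.4)^(1/7) = (0.832176)^(1/7) = 0.974097
Growth rate = 0.974097 − 1 = -0.025903 = -2.5903%

-2.59%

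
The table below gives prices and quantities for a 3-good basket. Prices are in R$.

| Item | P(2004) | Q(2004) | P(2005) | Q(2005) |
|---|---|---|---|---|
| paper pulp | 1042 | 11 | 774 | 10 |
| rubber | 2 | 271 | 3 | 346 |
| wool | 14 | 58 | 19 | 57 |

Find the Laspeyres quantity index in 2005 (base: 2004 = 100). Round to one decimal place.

Laspeyres quantity index uses base-period prices as weights.
ΣP(2004)·Q(2005) = 1042×10 + 2×346 + 14×57 = 10420 + 692 + 798 = 11910
ΣP(2004)·Q(2004) = 1042×11 + 2×271 + 14×58 = 11462 + 542 + 812 = 12816
Index = 11910 / 12816 × 100 = 92.9307

92.9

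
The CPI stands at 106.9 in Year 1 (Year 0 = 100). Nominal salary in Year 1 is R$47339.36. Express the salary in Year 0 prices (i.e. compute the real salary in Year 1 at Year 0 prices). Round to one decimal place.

44283.8

Real = Nominal ÷ (Index/100) = 47339.36 ÷ (106.9/100)
     = 47339.36 ÷ 1.069 = 44283.7792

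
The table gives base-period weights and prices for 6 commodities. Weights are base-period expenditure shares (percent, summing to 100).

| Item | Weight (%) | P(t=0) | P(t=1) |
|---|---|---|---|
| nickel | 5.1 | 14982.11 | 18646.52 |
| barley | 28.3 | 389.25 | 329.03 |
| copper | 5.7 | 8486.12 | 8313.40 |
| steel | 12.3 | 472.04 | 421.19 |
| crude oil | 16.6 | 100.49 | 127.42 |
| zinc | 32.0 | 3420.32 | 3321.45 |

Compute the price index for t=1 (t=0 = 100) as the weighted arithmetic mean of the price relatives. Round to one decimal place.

nickel: 5.1 × (18646.52/14982.11) = 5.1 × 1.244586 = 6.3474
barley: 28.3 × (329.03/389.25) = 28.3 × 0.845292 = 23.9218
copper: 5.7 × (8313.40/8486.12) = 5.7 × 0.979647 = 5.5840
steel: 12.3 × (421.19/472.04) = 12.3 × 0.892276 = 10.9750
crude oil: 16.6 × (127.42/100.49) = 16.6 × 1.267987 = 21.0486
zinc: 32.0 × (3321.45/3420.32) = 32.0 × 0.971093 = 31.0750
Index = Σ wᵢ·(p₁ᵢ/p₀ᵢ) = 6.3474 + 23.9218 + 5.5840 + 10.9750 + 21.0486 + 31.0750 = 98.9517

99.0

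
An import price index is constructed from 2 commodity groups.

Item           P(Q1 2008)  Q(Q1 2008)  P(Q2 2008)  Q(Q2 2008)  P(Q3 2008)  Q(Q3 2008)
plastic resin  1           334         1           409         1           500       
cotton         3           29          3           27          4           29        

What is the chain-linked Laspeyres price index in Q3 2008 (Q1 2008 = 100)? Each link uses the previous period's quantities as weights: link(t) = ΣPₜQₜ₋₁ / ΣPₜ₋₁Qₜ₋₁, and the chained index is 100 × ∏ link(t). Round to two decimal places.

105.51

Link Q1 2008→Q2 2008:
ΣP(Q2 2008)Q(Q1 2008) = 1×334 + 3×29 = 334 + 87 = 421
ΣP(Q1 2008)Q(Q1 2008) = 1×334 + 3×29 = 334 + 87 = 421
link = 421/421 = 1.000000
Link Q2 2008→Q3 2008:
ΣP(Q3 2008)Q(Q2 2008) = 1×409 + 4×27 = 409 + 108 = 517
ΣP(Q2 2008)Q(Q2 2008) = 1×409 + 3×27 = 409 + 81 = 490
link = 517/490 = 1.055102
Chained index = 100 × 1.000000 × 1.055102 = 105.5102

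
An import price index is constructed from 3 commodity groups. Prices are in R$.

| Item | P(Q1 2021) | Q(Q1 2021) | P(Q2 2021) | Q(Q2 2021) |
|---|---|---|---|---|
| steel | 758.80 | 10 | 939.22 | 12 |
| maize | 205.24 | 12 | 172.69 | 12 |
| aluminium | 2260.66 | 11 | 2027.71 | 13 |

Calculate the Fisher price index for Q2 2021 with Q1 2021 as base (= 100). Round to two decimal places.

Laspeyres component (base-period weights):
ΣP(Q2 2021)Q(Q1 2021) = 939.22×10 + 172.69×12 + 2027.71×11 = 9392.2 + 2072.28 + 22304.81 = 33769.29
ΣP(Q1 2021)Q(Q1 2021) = 758.80×10 + 205.24×12 + 2260.66×11 = 7588 + 2462.88 + 24867.26 = 34918.14
L = 33769.29 / 34918.14 × 100 = 96.7099
Paasche component (current-period weights):
ΣP(Q2 2021)Q(Q2 2021) = 939.22×12 + 172.69×12 + 2027.71×13 = 11270.64 + 2072.28 + 26360.23 = 39703.15
ΣP(Q1 2021)Q(Q2 2021) = 758.80×12 + 205.24×12 + 2260.66×13 = 9105.6 + 2462.88 + 29388.58 = 40957.06
P = 39703.15 / 40957.06 × 100 = 96.9385
Fisher = √(L × P) = √(96.7099 × 96.9385) = 96.8241

96.82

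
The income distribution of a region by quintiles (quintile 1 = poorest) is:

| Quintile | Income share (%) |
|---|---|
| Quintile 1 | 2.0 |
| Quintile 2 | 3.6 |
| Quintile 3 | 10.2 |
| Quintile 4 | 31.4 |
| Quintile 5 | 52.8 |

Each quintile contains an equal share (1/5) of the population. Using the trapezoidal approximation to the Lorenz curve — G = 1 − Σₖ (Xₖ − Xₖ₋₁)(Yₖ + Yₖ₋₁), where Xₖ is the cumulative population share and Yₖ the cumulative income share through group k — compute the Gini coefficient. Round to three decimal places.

Cumulative income shares Yₖ: 0.0200, 0.0560, 0.1580, 0.4720, 1.0000
Σ (Xₖ−Xₖ₋₁)(Yₖ+Yₖ₋₁) = (1/5)(0.0200+0.0000) + (1/5)(0.0560+0.0200) + (1/5)(0.1580+0.0560) + (1/5)(0.4720+0.1580) + (1/5)(1.0000+0.4720)
  = 0.0040 + 0.0152 + 0.0428 + 0.1260 + 0.2944 = 0.4824
G = 1 − 0.4824 = 0.5176

0.518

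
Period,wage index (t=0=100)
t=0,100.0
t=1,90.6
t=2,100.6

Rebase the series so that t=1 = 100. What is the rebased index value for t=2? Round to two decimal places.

111.04

Rebased(t=2) = 100.6 / 90.6 × 100 = 111.0375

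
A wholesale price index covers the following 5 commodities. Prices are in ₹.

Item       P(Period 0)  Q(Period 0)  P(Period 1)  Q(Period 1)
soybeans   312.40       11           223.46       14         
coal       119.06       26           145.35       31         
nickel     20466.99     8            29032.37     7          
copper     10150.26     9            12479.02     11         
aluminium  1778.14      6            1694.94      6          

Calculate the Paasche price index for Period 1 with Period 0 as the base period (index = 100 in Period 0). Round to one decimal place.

130.9

Paasche price index uses current-period quantities as weights.
ΣP(Period 1)·Q(Period 1) = 223.46×14 + 145.35×31 + 29032.37×7 + 12479.02×11 + 1694.94×6 = 3128.44 + 4505.85 + 203226.59 + 137269.22 + 10169.64 = 358299.74
ΣP(Period 0)·Q(Period 1) = 312.40×14 + 119.06×31 + 20466.99×7 + 10150.26×11 + 1778.14×6 = 4373.6 + 3690.86 + 143268.93 + 111652.86 + 10668.84 = 273655.09
Index = 358299.74 / 273655.09 × 100 = 130.9311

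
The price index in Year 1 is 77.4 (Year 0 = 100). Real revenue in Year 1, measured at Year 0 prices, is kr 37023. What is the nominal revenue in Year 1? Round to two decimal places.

28655.80

Nominal = Real × (Index/100) = 37023 × (77.4/100)
        = 37023 × 0.774 = 28655.8020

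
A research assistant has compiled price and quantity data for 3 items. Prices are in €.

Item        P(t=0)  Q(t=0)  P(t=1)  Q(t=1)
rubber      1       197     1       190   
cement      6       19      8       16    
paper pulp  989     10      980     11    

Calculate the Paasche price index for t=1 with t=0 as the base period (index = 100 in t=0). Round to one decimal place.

99.4

Paasche price index uses current-period quantities as weights.
ΣP(t=1)·Q(t=1) = 1×190 + 8×16 + 980×11 = 190 + 128 + 10780 = 11098
ΣP(t=0)·Q(t=1) = 1×190 + 6×16 + 989×11 = 190 + 96 + 10879 = 11165
Index = 11098 / 11165 × 100 = 99.3999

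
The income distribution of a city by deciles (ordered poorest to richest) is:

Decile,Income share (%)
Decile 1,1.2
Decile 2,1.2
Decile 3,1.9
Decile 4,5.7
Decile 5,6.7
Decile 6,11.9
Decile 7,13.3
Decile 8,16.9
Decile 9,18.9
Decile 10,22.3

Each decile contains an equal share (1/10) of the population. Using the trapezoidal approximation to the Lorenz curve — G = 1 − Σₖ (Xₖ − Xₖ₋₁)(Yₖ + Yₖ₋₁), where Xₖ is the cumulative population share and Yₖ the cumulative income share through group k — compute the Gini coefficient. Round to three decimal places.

Cumulative income shares Yₖ: 0.0120, 0.0240, 0.0430, 0.1000, 0.1670, 0.2860, 0.4190, 0.5880, 0.7770, 1.0000
Σ (Xₖ−Xₖ₋₁)(Yₖ+Yₖ₋₁) = (1/10)(0.0120+0.0000) + (1/10)(0.0240+0.0120) + (1/10)(0.0430+0.0240) + (1/10)(0.1000+0.0430) + (1/10)(0.1670+0.1000) + (1/10)(0.2860+0.1670) + (1/10)(0.4190+0.2860) + (1/10)(0.5880+0.4190) + (1/10)(0.7770+0.5880) + (1/10)(1.0000+0.7770)
  = 0.0012 + 0.0036 + 0.0067 + 0.0143 + 0.0267 + 0.0453 + 0.0705 + 0.1007 + 0.1365 + 0.1777 = 0.5832
G = 1 − 0.5832 = 0.4168

0.417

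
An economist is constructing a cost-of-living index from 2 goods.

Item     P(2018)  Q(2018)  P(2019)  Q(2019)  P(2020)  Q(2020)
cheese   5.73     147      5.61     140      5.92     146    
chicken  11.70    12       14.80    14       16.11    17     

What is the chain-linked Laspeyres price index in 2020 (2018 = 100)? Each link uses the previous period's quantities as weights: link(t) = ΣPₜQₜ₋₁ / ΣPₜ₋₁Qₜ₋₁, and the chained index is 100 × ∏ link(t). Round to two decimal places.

108.33

Link 2018→2019:
ΣP(2019)Q(2018) = 5.61×147 + 14.80×12 = 824.67 + 177.6 = 1002.27
ΣP(2018)Q(2018) = 5.73×147 + 11.70×12 = 842.31 + 140.4 = 982.71
link = 1002.27/982.71 = 1.019904
Link 2019→2020:
ΣP(2020)Q(2019) = 5.92×140 + 16.11×14 = 828.8 + 225.54 = 1054.34
ΣP(2019)Q(2019) = 5.61×140 + 14.80×14 = 785.4 + 207.2 = 992.6
link = 1054.34/992.6 = 1.062200
Chained index = 100 × 1.019904 × 1.062200 = 108.3342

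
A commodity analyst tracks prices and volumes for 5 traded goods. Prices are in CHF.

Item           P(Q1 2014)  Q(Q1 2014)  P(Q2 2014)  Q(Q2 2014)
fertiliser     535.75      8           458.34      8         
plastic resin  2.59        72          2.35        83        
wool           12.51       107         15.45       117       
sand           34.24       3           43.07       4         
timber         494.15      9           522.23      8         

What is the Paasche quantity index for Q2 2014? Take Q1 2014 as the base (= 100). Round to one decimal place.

97.1

Paasche quantity index uses current-period prices as weights.
ΣP(Q2 2014)·Q(Q2 2014) = 458.34×8 + 2.35×83 + 15.45×117 + 43.07×4 + 522.23×8 = 3666.72 + 195.05 + 1807.65 + 172.28 + 4177.84 = 10019.54
ΣP(Q2 2014)·Q(Q1 2014) = 458.34×8 + 2.35×72 + 15.45×107 + 43.07×3 + 522.23×9 = 3666.72 + 169.2 + 1653.15 + 129.21 + 4700.07 = 10318.35
Index = 10019.54 / 10318.35 × 100 = 97.1041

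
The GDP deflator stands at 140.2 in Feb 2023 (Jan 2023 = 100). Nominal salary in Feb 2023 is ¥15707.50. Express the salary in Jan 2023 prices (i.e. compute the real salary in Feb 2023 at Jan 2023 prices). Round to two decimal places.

Real = Nominal ÷ (Index/100) = 15707.50 ÷ (140.2/100)
     = 15707.50 ÷ 1.402 = 11203.6377

11203.64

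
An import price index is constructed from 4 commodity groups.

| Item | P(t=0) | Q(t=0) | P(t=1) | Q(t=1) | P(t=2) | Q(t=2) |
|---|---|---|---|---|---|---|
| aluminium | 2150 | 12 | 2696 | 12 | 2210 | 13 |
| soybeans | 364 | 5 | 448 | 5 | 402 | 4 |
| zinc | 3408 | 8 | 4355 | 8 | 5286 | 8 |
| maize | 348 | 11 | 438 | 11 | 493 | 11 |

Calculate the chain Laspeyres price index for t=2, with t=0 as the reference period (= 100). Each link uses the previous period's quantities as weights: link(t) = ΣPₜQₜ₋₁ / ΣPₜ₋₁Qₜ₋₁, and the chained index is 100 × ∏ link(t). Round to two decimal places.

129.86

Link t=0→t=1:
ΣP(t=1)Q(t=0) = 2696×12 + 448×5 + 4355×8 + 438×11 = 32352 + 2240 + 34840 + 4818 = 74250
ΣP(t=0)Q(t=0) = 2150×12 + 364×5 + 3408×8 + 348×11 = 25800 + 1820 + 27264 + 3828 = 58712
link = 74250/58712 = 1.264648
Link t=1→t=2:
ΣP(t=2)Q(t=1) = 2210×12 + 402×5 + 5286×8 + 493×11 = 26520 + 2010 + 42288 + 5423 = 76241
ΣP(t=1)Q(t=1) = 2696×12 + 448×5 + 4355×8 + 438×11 = 32352 + 2240 + 34840 + 4818 = 74250
link = 76241/74250 = 1.026815
Chained index = 100 × 1.264648 × 1.026815 = 129.8559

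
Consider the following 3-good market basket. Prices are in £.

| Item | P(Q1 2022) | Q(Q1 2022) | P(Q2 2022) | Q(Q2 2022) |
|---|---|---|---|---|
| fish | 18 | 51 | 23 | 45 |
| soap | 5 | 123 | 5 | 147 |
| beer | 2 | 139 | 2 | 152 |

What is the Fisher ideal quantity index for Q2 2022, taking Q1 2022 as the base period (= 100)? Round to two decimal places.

Laspeyres component (base-period weights):
ΣP(Q1 2022)Q(Q2 2022) = 18×45 + 5×147 + 2×152 = 810 + 735 + 304 = 1849
ΣP(Q1 2022)Q(Q1 2022) = 18×51 + 5×123 + 2×139 = 918 + 615 + 278 = 1811
L = 1849 / 1811 × 100 = 102.0983
Paasche component (current-period weights):
ΣP(Q2 2022)Q(Q2 2022) = 23×45 + 5×147 + 2×152 = 1035 + 735 + 304 = 2074
ΣP(Q2 2022)Q(Q1 2022) = 23×51 + 5×123 + 2×139 = 1173 + 615 + 278 = 2066
P = 2074 / 2066 × 100 = 100.3872
Fisher = √(L × P) = √(102.0983 × 100.3872) = 101.2391

101.24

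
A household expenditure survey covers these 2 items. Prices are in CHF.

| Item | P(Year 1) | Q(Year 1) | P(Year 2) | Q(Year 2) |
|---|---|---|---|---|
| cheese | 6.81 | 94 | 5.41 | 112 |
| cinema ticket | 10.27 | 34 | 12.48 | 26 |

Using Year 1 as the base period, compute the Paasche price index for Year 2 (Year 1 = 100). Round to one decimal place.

90.4

Paasche price index uses current-period quantities as weights.
ΣP(Year 2)·Q(Year 2) = 5.41×112 + 12.48×26 = 605.92 + 324.48 = 930.4
ΣP(Year 1)·Q(Year 2) = 6.81×112 + 10.27×26 = 762.72 + 267.02 = 1029.74
Index = 930.4 / 1029.74 × 100 = 90.3529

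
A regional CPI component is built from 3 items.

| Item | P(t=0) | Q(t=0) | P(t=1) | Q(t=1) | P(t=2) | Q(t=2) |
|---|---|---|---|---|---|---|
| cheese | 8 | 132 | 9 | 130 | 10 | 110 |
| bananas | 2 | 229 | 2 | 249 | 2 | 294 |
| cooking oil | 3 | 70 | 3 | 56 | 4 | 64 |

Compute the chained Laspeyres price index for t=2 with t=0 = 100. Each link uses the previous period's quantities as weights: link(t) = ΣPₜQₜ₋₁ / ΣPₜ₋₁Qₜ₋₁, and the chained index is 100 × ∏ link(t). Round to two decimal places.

Link t=0→t=1:
ΣP(t=1)Q(t=0) = 9×132 + 2×229 + 3×70 = 1188 + 458 + 210 = 1856
ΣP(t=0)Q(t=0) = 8×132 + 2×229 + 3×70 = 1056 + 458 + 210 = 1724
link = 1856/1724 = 1.076566
Link t=1→t=2:
ΣP(t=2)Q(t=1) = 10×130 + 2×249 + 4×56 = 1300 + 498 + 224 = 2022
ΣP(t=1)Q(t=1) = 9×130 + 2×249 + 3×56 = 1170 + 498 + 168 = 1836
link = 2022/1836 = 1.101307
Chained index = 100 × 1.076566 × 1.101307 = 118.5630

118.56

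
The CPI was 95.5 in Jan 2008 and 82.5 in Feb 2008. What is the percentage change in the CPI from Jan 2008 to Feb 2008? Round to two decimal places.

-13.61%

Change = (82.5 − 95.5) / 95.5 × 100
       = -13.0 / 95.5 × 100 = -13.6126%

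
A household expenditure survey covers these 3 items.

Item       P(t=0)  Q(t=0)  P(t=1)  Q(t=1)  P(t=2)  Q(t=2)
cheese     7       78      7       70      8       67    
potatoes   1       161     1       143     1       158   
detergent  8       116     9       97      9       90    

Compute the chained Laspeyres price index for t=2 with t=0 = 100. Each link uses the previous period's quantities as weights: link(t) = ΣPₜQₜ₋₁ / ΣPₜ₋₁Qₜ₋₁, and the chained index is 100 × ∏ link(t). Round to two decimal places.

Link t=0→t=1:
ΣP(t=1)Q(t=0) = 7×78 + 1×161 + 9×116 = 546 + 161 + 1044 = 1751
ΣP(t=0)Q(t=0) = 7×78 + 1×161 + 8×116 = 546 + 161 + 928 = 1635
link = 1751/1635 = 1.070948
Link t=1→t=2:
ΣP(t=2)Q(t=1) = 8×70 + 1×143 + 9×97 = 560 + 143 + 873 = 1576
ΣP(t=1)Q(t=1) = 7×70 + 1×143 + 9×97 = 490 + 143 + 873 = 1506
link = 1576/1506 = 1.046481
Chained index = 100 × 1.070948 × 1.046481 = 112.0726

112.07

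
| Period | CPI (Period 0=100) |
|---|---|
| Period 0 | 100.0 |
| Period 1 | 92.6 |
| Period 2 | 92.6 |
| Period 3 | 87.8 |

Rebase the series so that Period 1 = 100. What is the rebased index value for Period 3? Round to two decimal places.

Rebased(Period 3) = 87.8 / 92.6 × 100 = 94.8164

94.82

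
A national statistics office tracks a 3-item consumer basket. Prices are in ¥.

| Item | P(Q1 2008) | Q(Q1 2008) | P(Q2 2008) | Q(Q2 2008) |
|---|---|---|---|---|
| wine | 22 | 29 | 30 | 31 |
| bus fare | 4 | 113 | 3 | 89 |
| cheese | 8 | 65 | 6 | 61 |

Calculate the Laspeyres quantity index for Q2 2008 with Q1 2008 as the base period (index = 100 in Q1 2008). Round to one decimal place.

Laspeyres quantity index uses base-period prices as weights.
ΣP(Q1 2008)·Q(Q2 2008) = 22×31 + 4×89 + 8×61 = 682 + 356 + 488 = 1526
ΣP(Q1 2008)·Q(Q1 2008) = 22×29 + 4×113 + 8×65 = 638 + 452 + 520 = 1610
Index = 1526 / 1610 × 100 = 94.7826

94.8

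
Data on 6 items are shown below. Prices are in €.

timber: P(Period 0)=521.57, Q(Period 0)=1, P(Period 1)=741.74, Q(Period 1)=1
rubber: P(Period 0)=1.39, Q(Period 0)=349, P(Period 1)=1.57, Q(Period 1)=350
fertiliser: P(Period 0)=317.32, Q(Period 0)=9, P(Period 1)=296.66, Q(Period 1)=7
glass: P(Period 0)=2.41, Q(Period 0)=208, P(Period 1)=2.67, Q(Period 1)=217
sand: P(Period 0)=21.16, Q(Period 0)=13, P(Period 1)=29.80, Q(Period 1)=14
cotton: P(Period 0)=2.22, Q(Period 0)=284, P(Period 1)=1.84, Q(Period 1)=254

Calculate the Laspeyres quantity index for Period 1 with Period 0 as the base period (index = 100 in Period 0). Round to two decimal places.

Laspeyres quantity index uses base-period prices as weights.
ΣP(Period 0)·Q(Period 1) = 521.57×1 + 1.39×350 + 317.32×7 + 2.41×217 + 21.16×14 + 2.22×254 = 521.57 + 486.5 + 2221.24 + 522.97 + 296.24 + 563.88 = 4612.4
ΣP(Period 0)·Q(Period 0) = 521.57×1 + 1.39×349 + 317.32×9 + 2.41×208 + 21.16×13 + 2.22×284 = 521.57 + 485.11 + 2855.88 + 501.28 + 275.08 + 630.48 = 5269.4
Index = 4612.4 / 5269.4 × 100 = 87.5318

87.53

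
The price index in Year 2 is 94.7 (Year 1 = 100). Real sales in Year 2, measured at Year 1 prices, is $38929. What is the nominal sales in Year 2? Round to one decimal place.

Nominal = Real × (Index/100) = 38929 × (94.7/100)
        = 38929 × 0.947 = 36865.7630

36865.8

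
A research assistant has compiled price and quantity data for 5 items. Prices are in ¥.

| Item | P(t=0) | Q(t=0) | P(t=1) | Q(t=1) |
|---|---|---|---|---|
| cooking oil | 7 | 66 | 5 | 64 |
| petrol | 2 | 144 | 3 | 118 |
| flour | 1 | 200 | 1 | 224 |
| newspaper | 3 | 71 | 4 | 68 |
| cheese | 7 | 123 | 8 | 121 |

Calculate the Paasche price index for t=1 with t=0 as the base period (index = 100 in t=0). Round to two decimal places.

109.14

Paasche price index uses current-period quantities as weights.
ΣP(t=1)·Q(t=1) = 5×64 + 3×118 + 1×224 + 4×68 + 8×121 = 320 + 354 + 224 + 272 + 968 = 2138
ΣP(t=0)·Q(t=1) = 7×64 + 2×118 + 1×224 + 3×68 + 7×121 = 448 + 236 + 224 + 204 + 847 = 1959
Index = 2138 / 1959 × 100 = 109.1373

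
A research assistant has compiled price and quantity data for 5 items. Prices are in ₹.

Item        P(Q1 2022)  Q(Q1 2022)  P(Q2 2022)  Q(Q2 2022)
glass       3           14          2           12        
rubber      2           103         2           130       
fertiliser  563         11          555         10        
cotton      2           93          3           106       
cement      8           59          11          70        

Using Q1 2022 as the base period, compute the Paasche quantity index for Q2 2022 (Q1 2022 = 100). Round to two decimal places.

Paasche quantity index uses current-period prices as weights.
ΣP(Q2 2022)·Q(Q2 2022) = 2×12 + 2×130 + 555×10 + 3×106 + 11×70 = 24 + 260 + 5550 + 318 + 770 = 6922
ΣP(Q2 2022)·Q(Q1 2022) = 2×14 + 2×103 + 555×11 + 3×93 + 11×59 = 28 + 206 + 6105 + 279 + 649 = 7267
Index = 6922 / 7267 × 100 = 95.2525

95.25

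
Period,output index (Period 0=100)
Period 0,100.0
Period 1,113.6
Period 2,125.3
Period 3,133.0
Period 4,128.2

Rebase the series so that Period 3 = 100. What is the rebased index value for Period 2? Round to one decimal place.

94.2

Rebased(Period 2) = 125.3 / 133.0 × 100 = 94.2105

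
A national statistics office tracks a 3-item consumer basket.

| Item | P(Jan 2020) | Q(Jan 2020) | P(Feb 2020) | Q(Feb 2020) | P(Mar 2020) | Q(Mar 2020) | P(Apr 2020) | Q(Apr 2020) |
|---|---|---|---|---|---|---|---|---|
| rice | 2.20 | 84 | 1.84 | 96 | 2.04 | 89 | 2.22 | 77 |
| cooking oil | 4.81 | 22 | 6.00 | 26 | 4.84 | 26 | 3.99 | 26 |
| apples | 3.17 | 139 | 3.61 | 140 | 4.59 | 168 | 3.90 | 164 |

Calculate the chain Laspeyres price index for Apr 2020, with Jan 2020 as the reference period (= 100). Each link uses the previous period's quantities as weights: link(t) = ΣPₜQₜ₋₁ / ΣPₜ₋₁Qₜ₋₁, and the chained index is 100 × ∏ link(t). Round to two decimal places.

Link Jan 2020→Feb 2020:
ΣP(Feb 2020)Q(Jan 2020) = 1.84×84 + 6.00×22 + 3.61×139 = 154.56 + 132 + 501.79 = 788.35
ΣP(Jan 2020)Q(Jan 2020) = 2.20×84 + 4.81×22 + 3.17×139 = 184.8 + 105.82 + 440.63 = 731.25
link = 788.35/731.25 = 1.078085
Link Feb 2020→Mar 2020:
ΣP(Mar 2020)Q(Feb 2020) = 2.04×96 + 4.84×26 + 4.59×140 = 195.84 + 125.84 + 642.6 = 964.28
ΣP(Feb 2020)Q(Feb 2020) = 1.84×96 + 6.00×26 + 3.61×140 = 176.64 + 156 + 505.4 = 838.04
link = 964.28/838.04 = 1.150637
Link Mar 2020→Apr 2020:
ΣP(Apr 2020)Q(Mar 2020) = 2.22×89 + 3.99×26 + 3.90×168 = 197.58 + 103.74 + 655.2 = 956.52
ΣP(Mar 2020)Q(Mar 2020) = 2.04×89 + 4.84×26 + 4.59×168 = 181.56 + 125.84 + 771.12 = 1078.52
link = 956.52/1078.52 = 0.886882
Chained index = 100 × 1.078085 × 1.150637 × 0.886882 = 110.0164

110.02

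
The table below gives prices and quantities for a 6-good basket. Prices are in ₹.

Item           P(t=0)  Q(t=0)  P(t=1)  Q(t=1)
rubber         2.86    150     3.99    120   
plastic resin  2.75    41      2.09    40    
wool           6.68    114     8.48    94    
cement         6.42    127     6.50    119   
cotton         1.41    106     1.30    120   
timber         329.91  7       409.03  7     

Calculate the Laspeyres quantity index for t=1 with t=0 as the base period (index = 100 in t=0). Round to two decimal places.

94.46

Laspeyres quantity index uses base-period prices as weights.
ΣP(t=0)·Q(t=1) = 2.86×120 + 2.75×40 + 6.68×94 + 6.42×119 + 1.41×120 + 329.91×7 = 343.2 + 110 + 627.92 + 763.98 + 169.2 + 2309.37 = 4323.67
ΣP(t=0)·Q(t=0) = 2.86×150 + 2.75×41 + 6.68×114 + 6.42×127 + 1.41×106 + 329.91×7 = 429 + 112.75 + 761.52 + 815.34 + 149.46 + 2309.37 = 4577.44
Index = 4323.67 / 4577.44 × 100 = 94.4561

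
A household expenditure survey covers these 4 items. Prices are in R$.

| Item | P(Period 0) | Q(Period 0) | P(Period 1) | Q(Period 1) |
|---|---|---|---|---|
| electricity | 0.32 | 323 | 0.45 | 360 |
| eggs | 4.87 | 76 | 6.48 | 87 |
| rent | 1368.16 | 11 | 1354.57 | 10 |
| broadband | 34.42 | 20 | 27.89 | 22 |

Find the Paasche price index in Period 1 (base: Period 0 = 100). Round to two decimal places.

Paasche price index uses current-period quantities as weights.
ΣP(Period 1)·Q(Period 1) = 0.45×360 + 6.48×87 + 1354.57×10 + 27.89×22 = 162 + 563.76 + 13545.7 + 613.58 = 14885.04
ΣP(Period 0)·Q(Period 1) = 0.32×360 + 4.87×87 + 1368.16×10 + 34.42×22 = 115.2 + 423.69 + 13681.6 + 757.24 = 14977.73
Index = 14885.04 / 14977.73 × 100 = 99.3811

99.38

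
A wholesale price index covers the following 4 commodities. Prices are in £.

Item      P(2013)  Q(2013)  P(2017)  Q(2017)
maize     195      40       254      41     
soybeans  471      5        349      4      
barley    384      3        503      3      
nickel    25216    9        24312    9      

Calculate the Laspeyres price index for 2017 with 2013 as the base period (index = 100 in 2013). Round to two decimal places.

97.47

Laspeyres price index uses base-period quantities as weights.
ΣP(2017)·Q(2013) = 254×40 + 349×5 + 503×3 + 24312×9 = 10160 + 1745 + 1509 + 218808 = 232222
ΣP(2013)·Q(2013) = 195×40 + 471×5 + 384×3 + 25216×9 = 7800 + 2355 + 1152 + 226944 = 238251
Index = 232222 / 238251 × 100 = 97.4695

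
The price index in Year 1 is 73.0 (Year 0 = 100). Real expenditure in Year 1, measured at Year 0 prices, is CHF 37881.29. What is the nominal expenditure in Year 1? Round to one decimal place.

27653.3

Nominal = Real × (Index/100) = 37881.29 × (73.0/100)
        = 37881.29 × 0.730 = 27653.3417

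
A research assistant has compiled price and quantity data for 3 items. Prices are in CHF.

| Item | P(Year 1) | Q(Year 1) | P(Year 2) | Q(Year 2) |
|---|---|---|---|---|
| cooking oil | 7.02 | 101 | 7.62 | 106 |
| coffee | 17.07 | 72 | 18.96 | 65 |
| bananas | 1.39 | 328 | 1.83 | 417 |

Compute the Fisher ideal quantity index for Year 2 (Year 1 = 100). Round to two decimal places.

102.07

Laspeyres component (base-period weights):
ΣP(Year 1)Q(Year 2) = 7.02×106 + 17.07×65 + 1.39×417 = 744.12 + 1109.55 + 579.63 = 2433.3
ΣP(Year 1)Q(Year 1) = 7.02×101 + 17.07×72 + 1.39×328 = 709.02 + 1229.04 + 455.92 = 2393.98
L = 2433.3 / 2393.98 × 100 = 101.6425
Paasche component (current-period weights):
ΣP(Year 2)Q(Year 2) = 7.62×106 + 18.96×65 + 1.83×417 = 807.72 + 1232.4 + 763.11 = 2803.23
ΣP(Year 2)Q(Year 1) = 7.62×101 + 18.96×72 + 1.83×328 = 769.62 + 1365.12 + 600.24 = 2734.98
P = 2803.23 / 2734.98 × 100 = 102.4954
Fisher = √(L × P) = √(101.6425 × 102.4954) = 102.0681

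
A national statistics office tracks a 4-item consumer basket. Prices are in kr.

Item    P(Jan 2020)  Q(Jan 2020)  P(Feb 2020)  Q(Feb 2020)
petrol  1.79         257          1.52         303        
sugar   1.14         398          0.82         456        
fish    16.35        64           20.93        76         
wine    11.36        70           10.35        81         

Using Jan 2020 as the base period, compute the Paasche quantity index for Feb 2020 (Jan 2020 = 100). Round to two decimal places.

117.35

Paasche quantity index uses current-period prices as weights.
ΣP(Feb 2020)·Q(Feb 2020) = 1.52×303 + 0.82×456 + 20.93×76 + 10.35×81 = 460.56 + 373.92 + 1590.68 + 838.35 = 3263.51
ΣP(Feb 2020)·Q(Jan 2020) = 1.52×257 + 0.82×398 + 20.93×64 + 10.35×70 = 390.64 + 326.36 + 1339.52 + 724.5 = 2781.02
Index = 3263.51 / 2781.02 × 100 = 117.3494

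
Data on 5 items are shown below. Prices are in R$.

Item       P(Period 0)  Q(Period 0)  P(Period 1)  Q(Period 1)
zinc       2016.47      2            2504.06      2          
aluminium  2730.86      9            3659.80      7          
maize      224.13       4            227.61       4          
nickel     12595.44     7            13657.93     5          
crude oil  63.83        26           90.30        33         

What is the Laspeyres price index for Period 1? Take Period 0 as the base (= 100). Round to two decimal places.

Laspeyres price index uses base-period quantities as weights.
ΣP(Period 1)·Q(Period 0) = 2504.06×2 + 3659.80×9 + 227.61×4 + 13657.93×7 + 90.30×26 = 5008.12 + 32938.2 + 910.44 + 95605.51 + 2347.8 = 136810.07
ΣP(Period 0)·Q(Period 0) = 2016.47×2 + 2730.86×9 + 224.13×4 + 12595.44×7 + 63.83×26 = 4032.94 + 24577.74 + 896.52 + 88168.08 + 1659.58 = 119334.86
Index = 136810.07 / 119334.86 × 100 = 114.6438

114.64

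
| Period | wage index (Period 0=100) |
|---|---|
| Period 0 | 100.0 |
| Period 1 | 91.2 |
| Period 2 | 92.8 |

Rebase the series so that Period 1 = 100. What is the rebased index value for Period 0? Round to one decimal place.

109.6

Rebased(Period 0) = 100.0 / 91.2 × 100 = 109.6491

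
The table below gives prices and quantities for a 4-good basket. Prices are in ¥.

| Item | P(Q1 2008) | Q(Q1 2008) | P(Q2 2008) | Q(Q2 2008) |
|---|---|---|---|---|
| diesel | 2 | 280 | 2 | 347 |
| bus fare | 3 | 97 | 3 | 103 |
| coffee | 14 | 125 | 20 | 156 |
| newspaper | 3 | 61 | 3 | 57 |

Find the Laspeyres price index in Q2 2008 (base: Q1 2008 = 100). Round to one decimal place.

126.9

Laspeyres price index uses base-period quantities as weights.
ΣP(Q2 2008)·Q(Q1 2008) = 2×280 + 3×97 + 20×125 + 3×61 = 560 + 291 + 2500 + 183 = 3534
ΣP(Q1 2008)·Q(Q1 2008) = 2×280 + 3×97 + 14×125 + 3×61 = 560 + 291 + 1750 + 183 = 2784
Index = 3534 / 2784 × 100 = 126.9397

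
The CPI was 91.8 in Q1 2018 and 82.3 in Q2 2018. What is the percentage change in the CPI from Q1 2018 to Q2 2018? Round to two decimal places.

-10.35%

Change = (82.3 − 91.8) / 91.8 × 100
       = -9.5 / 91.8 × 100 = -10.3486%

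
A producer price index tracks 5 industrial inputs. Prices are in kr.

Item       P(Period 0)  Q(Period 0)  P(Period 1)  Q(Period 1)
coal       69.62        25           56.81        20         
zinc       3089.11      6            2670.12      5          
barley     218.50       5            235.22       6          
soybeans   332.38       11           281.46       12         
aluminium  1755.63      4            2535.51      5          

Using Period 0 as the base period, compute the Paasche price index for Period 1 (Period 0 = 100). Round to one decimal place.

103.4

Paasche price index uses current-period quantities as weights.
ΣP(Period 1)·Q(Period 1) = 56.81×20 + 2670.12×5 + 235.22×6 + 281.46×12 + 2535.51×5 = 1136.2 + 13350.6 + 1411.32 + 3377.52 + 12677.55 = 31953.19
ΣP(Period 0)·Q(Period 1) = 69.62×20 + 3089.11×5 + 218.50×6 + 332.38×12 + 1755.63×5 = 1392.4 + 15445.55 + 1311 + 3988.56 + 8778.15 = 30915.66
Index = 31953.19 / 30915.66 × 100 = 103.3560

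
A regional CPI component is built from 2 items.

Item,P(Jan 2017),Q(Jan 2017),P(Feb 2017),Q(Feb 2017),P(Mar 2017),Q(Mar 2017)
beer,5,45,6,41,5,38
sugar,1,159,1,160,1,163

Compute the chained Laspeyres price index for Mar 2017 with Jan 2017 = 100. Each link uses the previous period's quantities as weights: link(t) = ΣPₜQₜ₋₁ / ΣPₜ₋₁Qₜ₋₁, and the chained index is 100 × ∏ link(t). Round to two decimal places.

100.44

Link Jan 2017→Feb 2017:
ΣP(Feb 2017)Q(Jan 2017) = 6×45 + 1×159 = 270 + 159 = 429
ΣP(Jan 2017)Q(Jan 2017) = 5×45 + 1×159 = 225 + 159 = 384
link = 429/384 = 1.117188
Link Feb 2017→Mar 2017:
ΣP(Mar 2017)Q(Feb 2017) = 5×41 + 1×160 = 205 + 160 = 365
ΣP(Feb 2017)Q(Feb 2017) = 6×41 + 1×160 = 246 + 160 = 406
link = 365/406 = 0.899015
Chained index = 100 × 1.117188 × 0.899015 = 100.4368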